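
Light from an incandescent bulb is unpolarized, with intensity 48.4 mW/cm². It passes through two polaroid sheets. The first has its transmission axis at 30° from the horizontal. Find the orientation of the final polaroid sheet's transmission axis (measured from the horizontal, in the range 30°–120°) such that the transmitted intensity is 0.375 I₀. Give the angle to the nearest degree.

Unpolarized light through the first polarizer → I₁ = ½ I₀, now polarized at 30°.
Need I₂/I₀ = 0.375, so cos²(θ − 30°) = 0.375 / 0.5 = 0.75.
θ − 30° = arccos(√0.75) = 30.0°, giving θ ≈ 30 + 30.0 = 60.0°.

θ ≈ 60°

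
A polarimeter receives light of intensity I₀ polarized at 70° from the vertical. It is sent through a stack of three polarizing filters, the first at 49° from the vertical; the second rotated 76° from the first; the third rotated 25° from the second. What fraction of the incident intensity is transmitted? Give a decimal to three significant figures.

≈ 0.0419 I₀

By Malus's law, I₁ = I₀ cos²(49° − 70°) = I₀ cos²(21°) = 0.8716 I₀.
I₂ = I₁ cos²(76°) = 0.8716 · 0.05853 I₀ = 0.05101 I₀.
I₃ = I₂ cos²(25°) = 0.05101 · 0.8214 I₀ = 0.0419 I₀.
Transmitted fraction = 0.0419.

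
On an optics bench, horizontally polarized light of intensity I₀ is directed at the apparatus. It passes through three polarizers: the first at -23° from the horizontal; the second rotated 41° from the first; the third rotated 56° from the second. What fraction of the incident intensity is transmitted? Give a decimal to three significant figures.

I₁ = I₀ cos²(-23° − 0°) = I₀ cos²(23°) = 0.8473 I₀.
I₂ = I₁ cos²(41°) = 0.8473 · 0.5696 I₀ = 0.4826 I₀.
I₃ = I₂ cos²(56°) = 0.4826 · 0.3127 I₀ = 0.1509 I₀.
Transmitted fraction = 0.1509.

≈ 0.151 I₀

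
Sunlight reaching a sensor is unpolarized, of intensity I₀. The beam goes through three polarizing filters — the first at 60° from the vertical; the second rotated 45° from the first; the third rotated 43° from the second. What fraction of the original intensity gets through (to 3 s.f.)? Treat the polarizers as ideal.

Unpolarized light through the first polarizer → I₁ = ½ I₀, now polarized at 60°.
I₂ = I₁ cos²(45°) = 0.5 · 0.5 I₀ = 0.25 I₀.
I₃ = I₂ cos²(43°) = 0.25 · 0.5349 I₀ = 0.1337 I₀.
Transmitted fraction = 0.1337.

≈ 0.134 I₀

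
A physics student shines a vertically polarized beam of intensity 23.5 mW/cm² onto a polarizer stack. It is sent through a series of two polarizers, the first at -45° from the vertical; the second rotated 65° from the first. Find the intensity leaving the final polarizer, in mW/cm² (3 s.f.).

I ≈ 2.10 mW/cm²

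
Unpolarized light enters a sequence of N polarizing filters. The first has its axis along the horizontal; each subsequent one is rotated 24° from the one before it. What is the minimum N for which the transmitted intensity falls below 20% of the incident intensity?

First polarizer halves the unpolarized light: factor 1/2.
Each further stage multiplies by cos²(24°) = 0.8346.
After N polarizers: T = 0.5·0.8346^(N−1). Require T < 0.20 ⇒ N−1 > ln(0.20/0.5)/ln(0.8346) = 5.07, so N−1 ≥ 6 and N = 7.
Check: N=7 gives T = 0.1689 < 0.20; N=6 gives T = 0.2024.

N = 7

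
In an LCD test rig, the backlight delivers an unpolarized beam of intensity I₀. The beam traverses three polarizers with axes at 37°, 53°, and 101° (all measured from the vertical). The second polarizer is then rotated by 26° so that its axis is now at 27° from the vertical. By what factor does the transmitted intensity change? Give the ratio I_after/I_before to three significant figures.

Before rotation:
Unpolarized light through the first polarizer → I₁ = ½ I₀, now polarized at 37°.
I₂ = I₁ cos²(53° − 37°) = 0.5 I₀ · cos²(16°) = 0.462 I₀.
I₃ = I₂ cos²(101° − 53°) = 0.462 I₀ · cos²(48°) = 0.2069 I₀.
After rotation:
Unpolarized light through the first polarizer → I₁ = ½ I₀, now polarized at 37°.
I₂ = I₁ cos²(27° − 37°) = 0.5 I₀ · cos²(10°) = 0.4849 I₀.
I₃ = I₂ cos²(101° − 27°) = 0.4849 I₀ · cos²(74°) = 0.03684 I₀.
Ratio = 0.03684 / 0.2069 = 0.1781.

I_new/I_old ≈ 0.178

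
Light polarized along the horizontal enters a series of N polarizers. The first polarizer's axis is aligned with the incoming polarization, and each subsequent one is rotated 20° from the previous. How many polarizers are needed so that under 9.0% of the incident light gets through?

N = 21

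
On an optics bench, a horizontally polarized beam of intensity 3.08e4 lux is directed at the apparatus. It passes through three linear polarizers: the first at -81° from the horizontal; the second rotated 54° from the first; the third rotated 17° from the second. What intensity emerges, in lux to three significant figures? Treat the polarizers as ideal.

I ≈ 238 lux

By Malus's law, I₁ = 3.08e4 lux · cos²(81°) = 753.7 lux.
I₂ = I₁ · cos²(54°) = 753.7 · 0.3455 = 260.4 lux.
I₃ = I₂ · cos²(17°) = 260.4 · 0.9145 = 238.1 lux.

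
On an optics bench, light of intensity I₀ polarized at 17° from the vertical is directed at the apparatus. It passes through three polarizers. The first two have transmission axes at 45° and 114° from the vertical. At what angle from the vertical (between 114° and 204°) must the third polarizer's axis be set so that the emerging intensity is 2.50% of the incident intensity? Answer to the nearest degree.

θ ≈ 174°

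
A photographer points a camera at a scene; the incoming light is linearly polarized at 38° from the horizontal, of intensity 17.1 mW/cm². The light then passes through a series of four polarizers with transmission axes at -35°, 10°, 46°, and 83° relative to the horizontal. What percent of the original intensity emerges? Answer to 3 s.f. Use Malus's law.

≈ 1.78%

By Malus's law, I₁ = 17.1 mW/cm² · cos²(73°) = 1.462 mW/cm².
I₂ = I₁ · cos²(45°) = 1.462 · 0.5 = 0.7309 mW/cm².
I₃ = I₂ · cos²(36°) = 0.7309 · 0.6545 = 0.4784 mW/cm².
I₄ = I₃ · cos²(37°) = 0.4784 · 0.6378 = 0.3051 mW/cm².
That is 1.784% of the incident intensity.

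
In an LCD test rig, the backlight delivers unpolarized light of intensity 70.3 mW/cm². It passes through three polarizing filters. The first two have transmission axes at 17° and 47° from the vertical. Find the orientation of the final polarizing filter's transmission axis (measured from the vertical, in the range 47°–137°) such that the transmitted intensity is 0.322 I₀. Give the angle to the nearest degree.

Unpolarized light through the first polarizer → I₁ = ½ I₀, now polarized at 17°.
I₂ = I₁ cos²(47° − 17°) = 0.5 I₀ · cos²(30°) = 0.375 I₀.
Need I₃/I₀ = 0.322, so cos²(θ − 47°) = 0.322 / 0.375 = 0.8587.
θ − 47° = arccos(√0.8587) = 22.1°, giving θ ≈ 47 + 22.1 = 69.1°.

θ ≈ 69°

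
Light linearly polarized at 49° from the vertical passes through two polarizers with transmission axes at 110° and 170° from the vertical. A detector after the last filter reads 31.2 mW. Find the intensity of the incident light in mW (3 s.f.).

By Malus's law, I₁ = I₀ cos²(110° − 49°) = I₀ cos²(61°) = 0.235 I₀.
I₂ = I₁ cos²(170° − 110°) = 0.235 I₀ · cos²(60°) = 0.05876 I₀.
So 31.2 mW = 0.05876 I₀, giving I₀ = 31.2/0.05876 = 531 mW.

I₀ ≈ 531 mW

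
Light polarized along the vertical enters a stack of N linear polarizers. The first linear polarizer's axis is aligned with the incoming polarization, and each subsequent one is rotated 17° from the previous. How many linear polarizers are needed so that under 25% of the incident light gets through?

First polarizer is aligned with the polarization: full transmission.
Each further stage multiplies by cos²(17°) = 0.9145.
After N polarizers: T = 0.9145^(N−1). Require T < 0.25 ⇒ N−1 > ln(0.25)/ln(0.9145) = 15.51, so N−1 ≥ 16 and N = 17.
Check: N=17 gives T = 0.2394 < 0.25; N=16 gives T = 0.2618.

N = 17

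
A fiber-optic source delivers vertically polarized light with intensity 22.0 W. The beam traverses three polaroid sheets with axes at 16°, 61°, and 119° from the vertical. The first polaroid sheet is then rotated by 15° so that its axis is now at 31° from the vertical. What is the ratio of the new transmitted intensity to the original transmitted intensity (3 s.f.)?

Before rotation:
By Malus's law, I₁ = I₀ cos²(16° − 0°) = I₀ cos²(16°) = 0.924 I₀.
I₂ = I₁ cos²(61° − 16°) = 0.924 I₀ · cos²(45°) = 0.462 I₀.
I₃ = I₂ cos²(119° − 61°) = 0.462 I₀ · cos²(58°) = 0.1297 I₀.
After rotation:
I₁ = I₀ cos²(31° − 0°) = I₀ cos²(31°) = 0.7347 I₀.
I₂ = I₁ cos²(61° − 31°) = 0.7347 I₀ · cos²(30°) = 0.5511 I₀.
I₃ = I₂ cos²(119° − 61°) = 0.5511 I₀ · cos²(58°) = 0.1547 I₀.
Ratio = 0.1547 / 0.1297 = 1.193.

I_new/I_old ≈ 1.19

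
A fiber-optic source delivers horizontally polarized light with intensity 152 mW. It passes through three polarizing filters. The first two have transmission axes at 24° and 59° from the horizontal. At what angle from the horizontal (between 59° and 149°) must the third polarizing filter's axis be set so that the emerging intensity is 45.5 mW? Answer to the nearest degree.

θ ≈ 102°

By Malus's law, I₁ = I₀ cos²(24° − 0°) = I₀ cos²(24°) = 0.8346 I₀.
I₂ = I₁ cos²(59° − 24°) = 0.8346 I₀ · cos²(35°) = 0.56 I₀.
Target fraction: 45.5 / 152 mW = 0.2993 of I₀.
Need I₃/I₀ = 0.2993, so cos²(θ − 59°) = 0.2993 / 0.56 = 0.5345.
θ − 59° = arccos(√0.5345) = 43.0°, giving θ ≈ 59 + 43.0 = 102.0°.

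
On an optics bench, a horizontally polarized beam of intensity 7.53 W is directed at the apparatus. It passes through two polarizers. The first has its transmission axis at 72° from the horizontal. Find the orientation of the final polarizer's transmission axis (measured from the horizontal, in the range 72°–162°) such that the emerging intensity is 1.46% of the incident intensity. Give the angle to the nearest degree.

θ ≈ 139°

I₁ = I₀ cos²(72° − 0°) = I₀ cos²(72°) = 0.09549 I₀.
Need I₂/I₀ = 0.0146, so cos²(θ − 72°) = 0.0146 / 0.09549 = 0.1529.
θ − 72° = arccos(√0.1529) = 67.0°, giving θ ≈ 72 + 67.0 = 139.0°.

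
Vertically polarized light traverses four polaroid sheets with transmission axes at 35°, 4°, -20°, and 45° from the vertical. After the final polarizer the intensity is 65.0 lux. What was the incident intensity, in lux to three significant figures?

I₁ = I₀ cos²(35° − 0°) = I₀ cos²(35°) = 0.671 I₀.
I₂ = I₁ cos²(4° − 35°) = 0.671 I₀ · cos²(31°) = 0.493 I₀.
I₃ = I₂ cos²(-20° − 4°) = 0.493 I₀ · cos²(24°) = 0.4115 I₀.
I₄ = I₃ cos²(45° + 20°) = 0.4115 I₀ · cos²(65°) = 0.07349 I₀.
So 65.0 lux = 0.07349 I₀, giving I₀ = 65.0/0.07349 = 884.5 lux.

I₀ ≈ 884 lux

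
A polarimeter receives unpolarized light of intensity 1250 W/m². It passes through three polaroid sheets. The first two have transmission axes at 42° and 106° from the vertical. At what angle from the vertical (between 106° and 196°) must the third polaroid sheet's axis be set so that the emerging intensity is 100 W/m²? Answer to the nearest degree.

θ ≈ 130°

Unpolarized light through the first polarizer → I₁ = ½ I₀, now polarized at 42°.
I₂ = I₁ cos²(106° − 42°) = 0.5 I₀ · cos²(64°) = 0.09608 I₀.
Target fraction: 100 / 1250 W/m² = 0.08 of I₀.
Need I₃/I₀ = 0.08, so cos²(θ − 106°) = 0.08 / 0.09608 = 0.8326.
θ − 106° = arccos(√0.8326) = 24.2°, giving θ ≈ 106 + 24.2 = 130.2°.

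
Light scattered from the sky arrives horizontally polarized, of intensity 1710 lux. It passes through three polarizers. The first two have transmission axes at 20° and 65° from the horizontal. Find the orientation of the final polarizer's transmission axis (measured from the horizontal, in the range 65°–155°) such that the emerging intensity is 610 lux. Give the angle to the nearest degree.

θ ≈ 91°

I₁ = I₀ cos²(20° − 0°) = I₀ cos²(20°) = 0.883 I₀.
I₂ = I₁ cos²(65° − 20°) = 0.883 I₀ · cos²(45°) = 0.4415 I₀.
Target fraction: 610 / 1710 lux = 0.3567 of I₀.
Need I₃/I₀ = 0.3567, so cos²(θ − 65°) = 0.3567 / 0.4415 = 0.808.
θ − 65° = arccos(√0.808) = 26.0°, giving θ ≈ 65 + 26.0 = 91.0°.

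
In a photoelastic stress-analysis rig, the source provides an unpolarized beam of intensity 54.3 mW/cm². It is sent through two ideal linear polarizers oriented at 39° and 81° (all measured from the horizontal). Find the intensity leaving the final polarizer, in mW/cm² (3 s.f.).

Unpolarized light through the first polarizer → I₁ = 54.3 mW/cm²/2 = 27.15 mW/cm², polarized at 39°.
I₂ = I₁ · cos²(42°) = 27.15 · 0.5523 = 14.99 mW/cm².

I ≈ 15.0 mW/cm²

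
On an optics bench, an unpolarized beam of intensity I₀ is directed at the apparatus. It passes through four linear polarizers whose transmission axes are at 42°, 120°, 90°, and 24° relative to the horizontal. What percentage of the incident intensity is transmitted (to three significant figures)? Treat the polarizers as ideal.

≈ 0.268%

Unpolarized light through the first polarizer → I₁ = ½ I₀, now polarized at 42°.
I₂ = I₁ cos²(120° − 42°) = 0.5 I₀ · cos²(78°) = 0.02161 I₀.
I₃ = I₂ cos²(90° − 120°) = 0.02161 I₀ · cos²(30°) = 0.01621 I₀.
I₄ = I₃ cos²(24° − 90°) = 0.01621 I₀ · cos²(66°) = 0.002682 I₀.
That is 0.2682% of the incident intensity.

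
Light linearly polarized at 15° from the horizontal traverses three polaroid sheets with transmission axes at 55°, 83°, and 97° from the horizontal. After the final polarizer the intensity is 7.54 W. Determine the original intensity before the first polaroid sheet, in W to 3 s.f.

I₀ ≈ 17.5 W

I₁ = I₀ cos²(55° − 15°) = I₀ cos²(40°) = 0.5868 I₀.
I₂ = I₁ cos²(83° − 55°) = 0.5868 I₀ · cos²(28°) = 0.4575 I₀.
I₃ = I₂ cos²(97° − 83°) = 0.4575 I₀ · cos²(14°) = 0.4307 I₀.
So 7.54 W = 0.4307 I₀, giving I₀ = 7.54/0.4307 = 17.51 W.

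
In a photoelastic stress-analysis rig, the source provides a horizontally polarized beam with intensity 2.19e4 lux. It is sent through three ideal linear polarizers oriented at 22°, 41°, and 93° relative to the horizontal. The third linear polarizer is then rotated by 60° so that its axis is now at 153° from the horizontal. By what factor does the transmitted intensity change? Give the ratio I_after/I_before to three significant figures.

I_new/I_old ≈ 0.370

Before rotation:
By Malus's law, I₁ = I₀ cos²(22° − 0°) = I₀ cos²(22°) = 0.8597 I₀.
I₂ = I₁ cos²(41° − 22°) = 0.8597 I₀ · cos²(19°) = 0.7685 I₀.
I₃ = I₂ cos²(93° − 41°) = 0.7685 I₀ · cos²(52°) = 0.2913 I₀.
After rotation:
I₁ = I₀ cos²(22° − 0°) = I₀ cos²(22°) = 0.8597 I₀.
I₂ = I₁ cos²(41° − 22°) = 0.8597 I₀ · cos²(19°) = 0.7685 I₀.
Angle between axes 2 and 3: 68°. I₃ = 0.7685 I₀ · cos²(68°) = 0.1079 I₀.
Ratio = 0.1079 / 0.2913 = 0.3702.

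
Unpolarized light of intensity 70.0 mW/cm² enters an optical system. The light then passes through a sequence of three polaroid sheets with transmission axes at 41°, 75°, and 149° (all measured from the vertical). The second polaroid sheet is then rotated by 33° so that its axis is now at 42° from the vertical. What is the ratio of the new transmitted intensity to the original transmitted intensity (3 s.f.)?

Before rotation:
Unpolarized light through the first polarizer → I₁ = ½ I₀, now polarized at 41°.
I₂ = I₁ cos²(75° − 41°) = 0.5 I₀ · cos²(34°) = 0.3437 I₀.
I₃ = I₂ cos²(149° − 75°) = 0.3437 I₀ · cos²(74°) = 0.02611 I₀.
After rotation:
Unpolarized light through the first polarizer → I₁ = ½ I₀, now polarized at 41°.
I₂ = I₁ cos²(42° − 41°) = 0.5 I₀ · cos²(1°) = 0.4998 I₀.
Angle between axes 2 and 3: 73°. I₃ = 0.4998 I₀ · cos²(73°) = 0.04273 I₀.
Ratio = 0.04273 / 0.02611 = 1.636.

I_new/I_old ≈ 1.64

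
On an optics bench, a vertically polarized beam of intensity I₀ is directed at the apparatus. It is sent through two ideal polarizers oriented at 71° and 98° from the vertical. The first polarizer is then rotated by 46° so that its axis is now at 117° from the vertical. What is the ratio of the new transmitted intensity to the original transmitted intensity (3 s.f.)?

Before rotation:
By Malus's law, I₁ = I₀ cos²(71° − 0°) = I₀ cos²(71°) = 0.106 I₀.
I₂ = I₁ cos²(98° − 71°) = 0.106 I₀ · cos²(27°) = 0.08415 I₀.
After rotation:
I₁ = I₀ cos²(117° − 0°) = I₀ cos²(63°) = 0.2061 I₀.
I₂ = I₁ cos²(98° − 117°) = 0.2061 I₀ · cos²(19°) = 0.1843 I₀.
Ratio = 0.1843 / 0.08415 = 2.19.

I_new/I_old ≈ 2.19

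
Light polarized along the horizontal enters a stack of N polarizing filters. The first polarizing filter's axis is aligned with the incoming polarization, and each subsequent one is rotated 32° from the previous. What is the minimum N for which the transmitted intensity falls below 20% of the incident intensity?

First polarizer is aligned with the polarization: full transmission.
Each further stage multiplies by cos²(32°) = 0.7192.
After N polarizers: T = 0.7192^(N−1). Require T < 0.20 ⇒ N−1 > ln(0.20)/ln(0.7192) = 4.88, so N−1 ≥ 5 and N = 6.
Check: N=6 gives T = 0.1924 < 0.20; N=5 gives T = 0.2675.

N = 6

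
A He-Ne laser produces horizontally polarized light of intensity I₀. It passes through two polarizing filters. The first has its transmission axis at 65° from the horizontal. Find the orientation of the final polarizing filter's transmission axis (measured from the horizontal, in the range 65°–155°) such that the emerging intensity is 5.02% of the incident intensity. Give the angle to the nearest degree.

θ ≈ 123°

I₁ = I₀ cos²(65° − 0°) = I₀ cos²(65°) = 0.1786 I₀.
Need I₂/I₀ = 0.0502, so cos²(θ − 65°) = 0.0502 / 0.1786 = 0.2811.
θ − 65° = arccos(√0.2811) = 58.0°, giving θ ≈ 65 + 58.0 = 123.0°.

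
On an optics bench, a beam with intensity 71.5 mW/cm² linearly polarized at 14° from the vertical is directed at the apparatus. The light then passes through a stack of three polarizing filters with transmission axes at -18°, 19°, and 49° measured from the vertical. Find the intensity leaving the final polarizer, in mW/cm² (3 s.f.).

I ≈ 24.6 mW/cm²

I₁ = 71.5 mW/cm² · cos²(32°) = 51.42 mW/cm².
I₂ = I₁ · cos²(37°) = 51.42 · 0.6378 = 32.8 mW/cm².
I₃ = I₂ · cos²(30°) = 32.8 · 0.75 = 24.6 mW/cm².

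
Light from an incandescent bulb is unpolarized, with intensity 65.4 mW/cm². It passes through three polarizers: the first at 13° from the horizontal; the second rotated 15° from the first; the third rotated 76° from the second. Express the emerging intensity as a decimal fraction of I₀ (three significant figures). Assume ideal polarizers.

Unpolarized light through the first polarizer → I₁ = 65.4 mW/cm²/2 = 32.7 mW/cm², polarized at 13°.
I₂ = I₁ · cos²(15°) = 32.7 · 0.933 = 30.51 mW/cm².
I₃ = I₂ · cos²(76°) = 30.51 · 0.05853 = 1.786 mW/cm².
Transmitted fraction = 0.0273.

I/I₀ ≈ 0.0273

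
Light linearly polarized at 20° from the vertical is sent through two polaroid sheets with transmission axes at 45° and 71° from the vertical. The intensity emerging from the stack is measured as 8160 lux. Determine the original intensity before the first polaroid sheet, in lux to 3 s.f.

I₀ ≈ 1.23e4 lux

By Malus's law, I₁ = I₀ cos²(45° − 20°) = I₀ cos²(25°) = 0.8214 I₀.
I₂ = I₁ cos²(71° − 45°) = 0.8214 I₀ · cos²(26°) = 0.6635 I₀.
So 8160 lux = 0.6635 I₀, giving I₀ = 8160/0.6635 = 1.23e+04 lux.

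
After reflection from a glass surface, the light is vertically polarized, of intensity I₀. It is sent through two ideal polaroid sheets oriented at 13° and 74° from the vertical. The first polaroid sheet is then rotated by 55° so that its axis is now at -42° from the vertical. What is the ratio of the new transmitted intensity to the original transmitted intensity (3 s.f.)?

Before rotation:
I₁ = I₀ cos²(13° − 0°) = I₀ cos²(13°) = 0.9494 I₀.
I₂ = I₁ cos²(74° − 13°) = 0.9494 I₀ · cos²(61°) = 0.2231 I₀.
After rotation:
I₁ = I₀ cos²(-42° − 0°) = I₀ cos²(42°) = 0.5523 I₀.
Angle between axes 1 and 2: 64°. I₂ = 0.5523 I₀ · cos²(64°) = 0.1061 I₀.
Ratio = 0.1061 / 0.2231 = 0.4756.

I_new/I_old ≈ 0.476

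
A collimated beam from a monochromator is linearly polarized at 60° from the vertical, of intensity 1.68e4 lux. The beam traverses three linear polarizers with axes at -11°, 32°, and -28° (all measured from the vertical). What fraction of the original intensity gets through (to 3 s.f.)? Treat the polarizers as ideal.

I₁ = 1.68e4 lux · cos²(71°) = 1781 lux.
I₂ = I₁ · cos²(43°) = 1781 · 0.5349 = 952.5 lux.
I₃ = I₂ · cos²(60°) = 952.5 · 0.25 = 238.1 lux.
Transmitted fraction = 0.01417.

I/I₀ ≈ 0.0142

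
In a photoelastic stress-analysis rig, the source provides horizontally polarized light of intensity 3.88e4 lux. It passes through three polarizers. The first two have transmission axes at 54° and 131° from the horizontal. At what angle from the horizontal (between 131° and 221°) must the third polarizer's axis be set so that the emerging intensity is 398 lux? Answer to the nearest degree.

By Malus's law, I₁ = I₀ cos²(54° − 0°) = I₀ cos²(54°) = 0.3455 I₀.
I₂ = I₁ cos²(131° − 54°) = 0.3455 I₀ · cos²(77°) = 0.01748 I₀.
Target fraction: 398 / 3.88e4 lux = 0.01026 of I₀.
Need I₃/I₀ = 0.01026, so cos²(θ − 131°) = 0.01026 / 0.01748 = 0.5867.
θ − 131° = arccos(√0.5867) = 40.0°, giving θ ≈ 131 + 40.0 = 171.0°.

θ ≈ 171°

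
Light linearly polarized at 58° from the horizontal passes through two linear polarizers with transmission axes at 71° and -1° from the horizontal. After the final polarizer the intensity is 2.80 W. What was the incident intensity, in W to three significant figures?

I₁ = I₀ cos²(71° − 58°) = I₀ cos²(13°) = 0.9494 I₀.
I₂ = I₁ cos²(-1° − 71°) = 0.9494 I₀ · cos²(72°) = 0.09066 I₀.
So 2.80 W = 0.09066 I₀, giving I₀ = 2.80/0.09066 = 30.88 W.

I₀ ≈ 30.9 W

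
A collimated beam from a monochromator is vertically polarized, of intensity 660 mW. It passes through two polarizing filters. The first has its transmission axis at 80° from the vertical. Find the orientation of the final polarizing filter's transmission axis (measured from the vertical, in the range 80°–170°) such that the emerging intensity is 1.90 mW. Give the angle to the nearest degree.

θ ≈ 152°

I₁ = I₀ cos²(80° − 0°) = I₀ cos²(80°) = 0.03015 I₀.
Target fraction: 1.90 / 660 mW = 0.002879 of I₀.
Need I₂/I₀ = 0.002879, so cos²(θ − 80°) = 0.002879 / 0.03015 = 0.09547.
θ − 80° = arccos(√0.09547) = 72.0°, giving θ ≈ 80 + 72.0 = 152.0°.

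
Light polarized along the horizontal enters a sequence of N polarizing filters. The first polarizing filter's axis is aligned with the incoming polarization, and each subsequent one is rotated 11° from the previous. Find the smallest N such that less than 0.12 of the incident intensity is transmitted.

N = 59

First polarizer is aligned with the polarization: full transmission.
Each further stage multiplies by cos²(11°) = 0.9636.
After N polarizers: T = 0.9636^(N−1). Require T < 0.12 ⇒ N−1 > ln(0.12)/ln(0.9636) = 57.17, so N−1 ≥ 58 and N = 59.
Check: N=59 gives T = 0.1164 < 0.12; N=58 gives T = 0.1208.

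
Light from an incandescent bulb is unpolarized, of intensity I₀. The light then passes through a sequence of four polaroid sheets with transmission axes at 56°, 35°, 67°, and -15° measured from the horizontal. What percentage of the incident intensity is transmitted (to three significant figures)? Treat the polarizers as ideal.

≈ 0.607%

Unpolarized light through the first polarizer → I₁ = ½ I₀, now polarized at 56°.
I₂ = I₁ cos²(35° − 56°) = 0.5 I₀ · cos²(21°) = 0.4358 I₀.
I₃ = I₂ cos²(67° − 35°) = 0.4358 I₀ · cos²(32°) = 0.3134 I₀.
I₄ = I₃ cos²(-15° − 67°) = 0.3134 I₀ · cos²(82°) = 0.006071 I₀.
That is 0.6071% of the incident intensity.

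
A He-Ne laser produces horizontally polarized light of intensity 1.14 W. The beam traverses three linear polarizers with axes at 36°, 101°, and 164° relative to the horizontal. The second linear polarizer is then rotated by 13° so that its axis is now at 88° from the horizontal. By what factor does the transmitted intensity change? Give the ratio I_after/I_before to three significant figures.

I_new/I_old ≈ 0.603

Before rotation:
I₁ = I₀ cos²(36° − 0°) = I₀ cos²(36°) = 0.6545 I₀.
I₂ = I₁ cos²(101° − 36°) = 0.6545 I₀ · cos²(65°) = 0.1169 I₀.
I₃ = I₂ cos²(164° − 101°) = 0.1169 I₀ · cos²(63°) = 0.02409 I₀.
After rotation:
I₁ = I₀ cos²(36° − 0°) = I₀ cos²(36°) = 0.6545 I₀.
I₂ = I₁ cos²(88° − 36°) = 0.6545 I₀ · cos²(52°) = 0.2481 I₀.
I₃ = I₂ cos²(164° − 88°) = 0.2481 I₀ · cos²(76°) = 0.01452 I₀.
Ratio = 0.01452 / 0.02409 = 0.6026.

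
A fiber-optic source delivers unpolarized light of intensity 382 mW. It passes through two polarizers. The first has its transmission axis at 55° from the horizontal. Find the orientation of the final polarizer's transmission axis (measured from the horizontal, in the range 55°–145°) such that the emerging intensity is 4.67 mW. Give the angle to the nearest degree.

Unpolarized light through the first polarizer → I₁ = ½ I₀, now polarized at 55°.
Target fraction: 4.67 / 382 mW = 0.01223 of I₀.
Need I₂/I₀ = 0.01223, so cos²(θ − 55°) = 0.01223 / 0.5 = 0.02445.
θ − 55° = arccos(√0.02445) = 81.0°, giving θ ≈ 55 + 81.0 = 136.0°.

θ ≈ 136°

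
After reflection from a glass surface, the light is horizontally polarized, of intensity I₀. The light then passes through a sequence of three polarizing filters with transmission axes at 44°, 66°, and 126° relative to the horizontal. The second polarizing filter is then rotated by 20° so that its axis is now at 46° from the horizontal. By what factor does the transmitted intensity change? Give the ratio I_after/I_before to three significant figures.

I_new/I_old ≈ 0.140

Before rotation:
I₁ = I₀ cos²(44° − 0°) = I₀ cos²(44°) = 0.5174 I₀.
I₂ = I₁ cos²(66° − 44°) = 0.5174 I₀ · cos²(22°) = 0.4448 I₀.
I₃ = I₂ cos²(126° − 66°) = 0.4448 I₀ · cos²(60°) = 0.1112 I₀.
After rotation:
I₁ = I₀ cos²(44° − 0°) = I₀ cos²(44°) = 0.5174 I₀.
I₂ = I₁ cos²(46° − 44°) = 0.5174 I₀ · cos²(2°) = 0.5168 I₀.
I₃ = I₂ cos²(126° − 46°) = 0.5168 I₀ · cos²(80°) = 0.01558 I₀.
Ratio = 0.01558 / 0.1112 = 0.1401.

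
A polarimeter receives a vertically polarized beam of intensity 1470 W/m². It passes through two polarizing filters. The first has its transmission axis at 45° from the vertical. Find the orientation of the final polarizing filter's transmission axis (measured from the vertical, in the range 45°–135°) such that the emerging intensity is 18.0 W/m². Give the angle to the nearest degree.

θ ≈ 126°

By Malus's law, I₁ = I₀ cos²(45° − 0°) = I₀ cos²(45°) = 0.5 I₀.
Target fraction: 18.0 / 1470 W/m² = 0.01224 of I₀.
Need I₂/I₀ = 0.01224, so cos²(θ − 45°) = 0.01224 / 0.5 = 0.02449.
θ − 45° = arccos(√0.02449) = 81.0°, giving θ ≈ 45 + 81.0 = 126.0°.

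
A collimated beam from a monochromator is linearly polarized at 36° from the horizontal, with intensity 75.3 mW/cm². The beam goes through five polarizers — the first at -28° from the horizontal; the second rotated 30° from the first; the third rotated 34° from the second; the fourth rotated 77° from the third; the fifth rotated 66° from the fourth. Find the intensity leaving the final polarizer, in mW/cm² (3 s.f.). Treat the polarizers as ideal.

I₁ = 75.3 mW/cm² · cos²(64°) = 14.47 mW/cm².
I₂ = I₁ · cos²(30°) = 14.47 · 0.75 = 10.85 mW/cm².
I₃ = I₂ · cos²(34°) = 10.85 · 0.6873 = 7.459 mW/cm².
I₄ = I₃ · cos²(77°) = 7.459 · 0.0506 = 0.3775 mW/cm².
I₅ = I₄ · cos²(66°) = 0.3775 · 0.1654 = 0.06244 mW/cm².

I ≈ 0.0624 mW/cm²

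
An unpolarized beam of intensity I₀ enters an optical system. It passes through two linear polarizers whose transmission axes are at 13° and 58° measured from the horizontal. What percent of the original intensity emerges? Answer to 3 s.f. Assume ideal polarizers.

≈ 25.0%

Unpolarized light through the first polarizer → I₁ = ½ I₀, now polarized at 13°.
I₂ = I₁ cos²(58° − 13°) = 0.5 I₀ · cos²(45°) = 0.25 I₀.
That is 25% of the incident intensity.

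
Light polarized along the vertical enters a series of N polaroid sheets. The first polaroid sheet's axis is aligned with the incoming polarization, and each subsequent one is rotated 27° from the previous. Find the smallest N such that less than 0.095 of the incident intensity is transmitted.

First polarizer is aligned with the polarization: full transmission.
Each further stage multiplies by cos²(27°) = 0.7939.
After N polarizers: T = 0.7939^(N−1). Require T < 0.095 ⇒ N−1 > ln(0.095)/ln(0.7939) = 10.20, so N−1 ≥ 11 and N = 12.
Check: N=12 gives T = 0.07895 < 0.095; N=11 gives T = 0.09945.

N = 12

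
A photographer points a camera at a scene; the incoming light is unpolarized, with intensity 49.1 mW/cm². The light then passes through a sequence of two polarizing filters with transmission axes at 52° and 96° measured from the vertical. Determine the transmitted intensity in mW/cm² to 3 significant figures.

I ≈ 12.7 mW/cm²

Unpolarized light through the first polarizer → I₁ = 49.1 mW/cm²/2 = 24.55 mW/cm², polarized at 52°.
I₂ = I₁ · cos²(44°) = 24.55 · 0.5174 = 12.7 mW/cm².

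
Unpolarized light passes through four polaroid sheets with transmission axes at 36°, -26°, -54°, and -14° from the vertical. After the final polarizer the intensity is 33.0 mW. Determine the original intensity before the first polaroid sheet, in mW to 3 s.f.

Unpolarized light through the first polarizer → I₁ = ½ I₀, now polarized at 36°.
I₂ = I₁ cos²(-26° − 36°) = 0.5 I₀ · cos²(62°) = 0.1102 I₀.
I₃ = I₂ cos²(-54° + 26°) = 0.1102 I₀ · cos²(28°) = 0.08591 I₀.
I₄ = I₃ cos²(-14° + 54°) = 0.08591 I₀ · cos²(40°) = 0.05042 I₀.
So 33.0 mW = 0.05042 I₀, giving I₀ = 33.0/0.05042 = 654.6 mW.

I₀ ≈ 655 mW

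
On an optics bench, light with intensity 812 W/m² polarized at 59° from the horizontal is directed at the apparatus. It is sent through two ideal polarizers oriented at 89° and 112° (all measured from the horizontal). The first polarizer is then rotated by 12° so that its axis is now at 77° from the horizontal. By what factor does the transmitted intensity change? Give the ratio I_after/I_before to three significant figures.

I_new/I_old ≈ 0.955

Before rotation:
I₁ = I₀ cos²(89° − 59°) = I₀ cos²(30°) = 0.75 I₀.
I₂ = I₁ cos²(112° − 89°) = 0.75 I₀ · cos²(23°) = 0.6355 I₀.
After rotation:
I₁ = I₀ cos²(77° − 59°) = I₀ cos²(18°) = 0.9045 I₀.
I₂ = I₁ cos²(112° − 77°) = 0.9045 I₀ · cos²(35°) = 0.6069 I₀.
Ratio = 0.6069 / 0.6355 = 0.9551.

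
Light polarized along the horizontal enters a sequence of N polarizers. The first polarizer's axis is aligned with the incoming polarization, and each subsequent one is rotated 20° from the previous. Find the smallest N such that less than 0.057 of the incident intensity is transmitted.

N = 25

First polarizer is aligned with the polarization: full transmission.
Each further stage multiplies by cos²(20°) = 0.883.
After N polarizers: T = 0.883^(N−1). Require T < 0.057 ⇒ N−1 > ln(0.057)/ln(0.883) = 23.03, so N−1 ≥ 24 and N = 25.
Check: N=25 gives T = 0.0505 < 0.057; N=24 gives T = 0.05719.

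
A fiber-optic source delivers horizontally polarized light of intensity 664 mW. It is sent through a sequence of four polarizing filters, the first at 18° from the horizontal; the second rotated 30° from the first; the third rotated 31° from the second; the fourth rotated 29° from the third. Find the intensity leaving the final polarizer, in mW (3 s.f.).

I ≈ 253 mW

I₁ = 664 mW · cos²(18°) = 600.6 mW.
I₂ = I₁ · cos²(30°) = 600.6 · 0.75 = 450.4 mW.
I₃ = I₂ · cos²(31°) = 450.4 · 0.7347 = 331 mW.
I₄ = I₃ · cos²(29°) = 331 · 0.765 = 253.2 mW.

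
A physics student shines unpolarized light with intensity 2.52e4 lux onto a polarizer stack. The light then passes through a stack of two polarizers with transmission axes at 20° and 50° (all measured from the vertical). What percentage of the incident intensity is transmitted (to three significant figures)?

Unpolarized light through the first polarizer → I₁ = 2.52e4 lux/2 = 1.26e+04 lux, polarized at 20°.
I₂ = I₁ · cos²(30°) = 1.26e+04 · 0.75 = 9450 lux.
That is 37.5% of the incident intensity.

≈ 37.5%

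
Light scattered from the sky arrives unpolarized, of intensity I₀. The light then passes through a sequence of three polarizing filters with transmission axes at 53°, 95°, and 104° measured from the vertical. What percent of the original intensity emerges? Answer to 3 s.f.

≈ 26.9%

Unpolarized light through the first polarizer → I₁ = ½ I₀, now polarized at 53°.
I₂ = I₁ cos²(95° − 53°) = 0.5 I₀ · cos²(42°) = 0.2761 I₀.
I₃ = I₂ cos²(104° − 95°) = 0.2761 I₀ · cos²(9°) = 0.2694 I₀.
That is 26.94% of the incident intensity.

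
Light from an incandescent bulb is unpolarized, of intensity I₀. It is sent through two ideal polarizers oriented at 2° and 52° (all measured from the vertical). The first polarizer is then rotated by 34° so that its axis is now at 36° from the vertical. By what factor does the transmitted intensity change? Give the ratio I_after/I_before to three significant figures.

Before rotation:
Unpolarized light through the first polarizer → I₁ = ½ I₀, now polarized at 2°.
I₂ = I₁ cos²(52° − 2°) = 0.5 I₀ · cos²(50°) = 0.2066 I₀.
After rotation:
Unpolarized light through the first polarizer → I₁ = ½ I₀, now polarized at 36°.
I₂ = I₁ cos²(52° − 36°) = 0.5 I₀ · cos²(16°) = 0.462 I₀.
Ratio = 0.462 / 0.2066 = 2.236.

I_new/I_old ≈ 2.24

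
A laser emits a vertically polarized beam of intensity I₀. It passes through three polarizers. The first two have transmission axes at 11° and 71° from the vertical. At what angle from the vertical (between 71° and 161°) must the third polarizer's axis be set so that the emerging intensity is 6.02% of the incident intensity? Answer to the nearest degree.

θ ≈ 131°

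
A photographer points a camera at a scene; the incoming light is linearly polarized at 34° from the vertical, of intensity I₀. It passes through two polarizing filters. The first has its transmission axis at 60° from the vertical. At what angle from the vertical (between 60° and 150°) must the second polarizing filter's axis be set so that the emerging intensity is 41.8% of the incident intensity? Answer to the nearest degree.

θ ≈ 104°

I₁ = I₀ cos²(60° − 34°) = I₀ cos²(26°) = 0.8078 I₀.
Need I₂/I₀ = 0.418, so cos²(θ − 60°) = 0.418 / 0.8078 = 0.5174.
θ − 60° = arccos(√0.5174) = 44.0°, giving θ ≈ 60 + 44.0 = 104.0°.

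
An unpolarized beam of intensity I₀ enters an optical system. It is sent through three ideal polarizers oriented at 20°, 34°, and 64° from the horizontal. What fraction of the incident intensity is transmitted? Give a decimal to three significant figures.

≈ 0.353 I₀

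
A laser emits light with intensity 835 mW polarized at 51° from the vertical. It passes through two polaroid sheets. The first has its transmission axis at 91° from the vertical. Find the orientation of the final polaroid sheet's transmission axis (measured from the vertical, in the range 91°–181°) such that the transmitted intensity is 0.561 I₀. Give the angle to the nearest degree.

θ ≈ 103°

By Malus's law, I₁ = I₀ cos²(91° − 51°) = I₀ cos²(40°) = 0.5868 I₀.
Need I₂/I₀ = 0.561, so cos²(θ − 91°) = 0.561 / 0.5868 = 0.956.
θ − 91° = arccos(√0.956) = 12.1°, giving θ ≈ 91 + 12.1 = 103.1°.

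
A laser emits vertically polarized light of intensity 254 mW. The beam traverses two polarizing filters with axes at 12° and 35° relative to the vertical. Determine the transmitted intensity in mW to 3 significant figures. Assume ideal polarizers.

I ≈ 206 mW

I₁ = 254 mW · cos²(12°) = 243 mW.
I₂ = I₁ · cos²(23°) = 243 · 0.8473 = 205.9 mW.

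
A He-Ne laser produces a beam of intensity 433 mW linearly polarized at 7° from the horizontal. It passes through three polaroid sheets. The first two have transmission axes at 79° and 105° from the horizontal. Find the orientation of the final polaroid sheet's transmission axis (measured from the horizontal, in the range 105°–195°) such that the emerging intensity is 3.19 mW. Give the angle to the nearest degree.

θ ≈ 177°

By Malus's law, I₁ = I₀ cos²(79° − 7°) = I₀ cos²(72°) = 0.09549 I₀.
I₂ = I₁ cos²(105° − 79°) = 0.09549 I₀ · cos²(26°) = 0.07714 I₀.
Target fraction: 3.19 / 433 mW = 0.007367 of I₀.
Need I₃/I₀ = 0.007367, so cos²(θ − 105°) = 0.007367 / 0.07714 = 0.0955.
θ − 105° = arccos(√0.0955) = 72.0°, giving θ ≈ 105 + 72.0 = 177.0°.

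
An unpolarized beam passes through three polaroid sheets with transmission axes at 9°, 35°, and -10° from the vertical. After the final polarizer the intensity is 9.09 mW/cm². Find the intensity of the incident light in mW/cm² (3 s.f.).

I₀ ≈ 45.0 mW/cm²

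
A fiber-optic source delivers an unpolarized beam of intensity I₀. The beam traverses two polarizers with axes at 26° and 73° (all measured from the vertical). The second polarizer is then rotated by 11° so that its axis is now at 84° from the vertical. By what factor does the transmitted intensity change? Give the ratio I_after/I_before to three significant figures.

Before rotation:
Unpolarized light through the first polarizer → I₁ = ½ I₀, now polarized at 26°.
I₂ = I₁ cos²(73° − 26°) = 0.5 I₀ · cos²(47°) = 0.2326 I₀.
After rotation:
Unpolarized light through the first polarizer → I₁ = ½ I₀, now polarized at 26°.
I₂ = I₁ cos²(84° − 26°) = 0.5 I₀ · cos²(58°) = 0.1404 I₀.
Ratio = 0.1404 / 0.2326 = 0.6037.

I_new/I_old ≈ 0.604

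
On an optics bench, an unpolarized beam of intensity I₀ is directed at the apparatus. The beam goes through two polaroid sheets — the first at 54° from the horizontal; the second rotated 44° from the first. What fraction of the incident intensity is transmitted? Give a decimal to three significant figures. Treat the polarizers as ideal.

Unpolarized light through the first polarizer → I₁ = ½ I₀, now polarized at 54°.
I₂ = I₁ cos²(44°) = 0.5 · 0.5174 I₀ = 0.2587 I₀.
Transmitted fraction = 0.2587.

≈ 0.259 I₀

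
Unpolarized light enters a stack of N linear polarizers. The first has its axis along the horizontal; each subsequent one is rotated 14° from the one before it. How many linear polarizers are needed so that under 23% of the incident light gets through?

N = 14

First polarizer halves the unpolarized light: factor 1/2.
Each further stage multiplies by cos²(14°) = 0.9415.
After N polarizers: T = 0.5·0.9415^(N−1). Require T < 0.23 ⇒ N−1 > ln(0.23/0.5)/ln(0.9415) = 12.88, so N−1 ≥ 13 and N = 14.
Check: N=14 gives T = 0.2283 < 0.23; N=13 gives T = 0.2425.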